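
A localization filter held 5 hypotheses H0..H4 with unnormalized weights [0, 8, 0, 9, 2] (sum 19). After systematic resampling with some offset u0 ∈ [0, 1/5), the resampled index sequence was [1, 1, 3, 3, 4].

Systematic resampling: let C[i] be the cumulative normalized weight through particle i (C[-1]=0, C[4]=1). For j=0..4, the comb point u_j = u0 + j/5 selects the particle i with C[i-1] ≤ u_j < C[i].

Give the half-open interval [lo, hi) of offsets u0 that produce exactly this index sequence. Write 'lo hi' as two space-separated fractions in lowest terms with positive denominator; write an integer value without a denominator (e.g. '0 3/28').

9/95 1/5

C = [0, 8/19, 8/19, 17/19, 1]
j=0 picked index 1: u0 ∈ [0, 8/19)
j=1 picked index 1: u0 ∈ [-1/5, 21/95)
j=2 picked index 3: u0 ∈ [2/95, 47/95)
j=3 picked index 3: u0 ∈ [-17/95, 28/95)
j=4 picked index 4: u0 ∈ [9/95, 1/5)
intersection: [9/95, 1/5)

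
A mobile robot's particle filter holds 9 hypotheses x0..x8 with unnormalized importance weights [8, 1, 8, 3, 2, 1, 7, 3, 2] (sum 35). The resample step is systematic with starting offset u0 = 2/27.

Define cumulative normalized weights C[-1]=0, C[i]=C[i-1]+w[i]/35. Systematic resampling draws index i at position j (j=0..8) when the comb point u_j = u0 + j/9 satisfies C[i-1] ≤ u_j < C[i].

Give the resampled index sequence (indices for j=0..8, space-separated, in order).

0 0 2 2 3 5 6 6 8

C = [8/35, 9/35, 17/35, 4/7, 22/35, 23/35, 6/7, 33/35, 1]
j=0: u_0=2/27 ∈ [0, 8/35) → index 0
j=1: u_1=5/27 ∈ [0, 8/35) → index 0
j=2: u_2=8/27 ∈ [9/35, 17/35) → index 2
j=3: u_3=11/27 ∈ [9/35, 17/35) → index 2
j=4: u_4=14/27 ∈ [17/35, 4/7) → index 3
j=5: u_5=17/27 ∈ [22/35, 23/35) → index 5
j=6: u_6=20/27 ∈ [23/35, 6/7) → index 6
j=7: u_7=23/27 ∈ [23/35, 6/7) → index 6
j=8: u_8=26/27 ∈ [33/35, 1) → index 8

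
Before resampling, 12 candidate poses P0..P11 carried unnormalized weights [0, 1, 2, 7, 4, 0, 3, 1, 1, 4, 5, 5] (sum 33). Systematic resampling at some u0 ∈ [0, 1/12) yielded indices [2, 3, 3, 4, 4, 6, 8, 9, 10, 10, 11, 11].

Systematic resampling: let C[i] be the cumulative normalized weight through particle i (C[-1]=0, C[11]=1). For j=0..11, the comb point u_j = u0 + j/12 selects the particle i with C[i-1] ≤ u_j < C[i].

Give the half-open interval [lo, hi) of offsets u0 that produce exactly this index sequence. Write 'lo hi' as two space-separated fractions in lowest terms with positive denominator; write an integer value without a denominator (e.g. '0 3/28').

7/132 5/66

C = [0, 1/33, 1/11, 10/33, 14/33, 14/33, 17/33, 6/11, 19/33, 23/33, 28/33, 1]
j=0 picked index 2: u0 ∈ [1/33, 1/11)
j=1 picked index 3: u0 ∈ [1/132, 29/132)
j=2 picked index 3: u0 ∈ [-5/66, 3/22)
j=3 picked index 4: u0 ∈ [7/132, 23/132)
j=4 picked index 4: u0 ∈ [-1/33, 1/11)
j=5 picked index 6: u0 ∈ [1/132, 13/132)
j=6 picked index 8: u0 ∈ [1/22, 5/66)
j=7 picked index 9: u0 ∈ [-1/132, 5/44)
j=8 picked index 10: u0 ∈ [1/33, 2/11)
j=9 picked index 10: u0 ∈ [-7/132, 13/132)
j=10 picked index 11: u0 ∈ [1/66, 1/6)
j=11 picked index 11: u0 ∈ [-3/44, 1/12)
intersection: [7/132, 5/66)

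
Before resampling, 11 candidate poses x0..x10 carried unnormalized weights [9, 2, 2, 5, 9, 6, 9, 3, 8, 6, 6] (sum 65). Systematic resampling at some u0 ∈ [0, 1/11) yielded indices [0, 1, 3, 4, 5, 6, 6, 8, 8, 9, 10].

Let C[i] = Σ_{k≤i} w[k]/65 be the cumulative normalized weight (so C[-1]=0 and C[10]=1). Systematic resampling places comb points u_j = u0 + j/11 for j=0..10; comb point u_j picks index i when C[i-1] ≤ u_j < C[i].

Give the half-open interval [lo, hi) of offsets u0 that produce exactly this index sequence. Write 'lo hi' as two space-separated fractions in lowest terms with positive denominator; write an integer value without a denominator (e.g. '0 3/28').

8/143 56/715

C = [9/65, 11/65, 1/5, 18/65, 27/65, 33/65, 42/65, 9/13, 53/65, 59/65, 1]
j=0 picked index 0: u0 ∈ [0, 9/65)
j=1 picked index 1: u0 ∈ [34/715, 56/715)
j=2 picked index 3: u0 ∈ [1/55, 68/715)
j=3 picked index 4: u0 ∈ [3/715, 102/715)
j=4 picked index 5: u0 ∈ [37/715, 103/715)
j=5 picked index 6: u0 ∈ [38/715, 137/715)
j=6 picked index 6: u0 ∈ [-27/715, 72/715)
j=7 picked index 8: u0 ∈ [8/143, 128/715)
j=8 picked index 8: u0 ∈ [-5/143, 63/715)
j=9 picked index 9: u0 ∈ [-2/715, 64/715)
j=10 picked index 10: u0 ∈ [-1/715, 1/11)
intersection: [8/143, 56/715)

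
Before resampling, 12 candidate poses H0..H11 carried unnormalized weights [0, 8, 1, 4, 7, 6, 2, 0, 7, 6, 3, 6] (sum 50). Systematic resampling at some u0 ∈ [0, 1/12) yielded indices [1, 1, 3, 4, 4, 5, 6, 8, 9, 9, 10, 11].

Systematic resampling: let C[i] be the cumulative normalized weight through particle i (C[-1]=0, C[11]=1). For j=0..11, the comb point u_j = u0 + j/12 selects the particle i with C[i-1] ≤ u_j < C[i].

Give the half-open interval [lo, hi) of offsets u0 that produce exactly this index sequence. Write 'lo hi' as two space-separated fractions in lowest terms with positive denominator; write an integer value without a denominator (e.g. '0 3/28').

C = [0, 4/25, 9/50, 13/50, 2/5, 13/25, 14/25, 14/25, 7/10, 41/50, 22/25, 1]
j=0 picked index 1: u0 ∈ [0, 4/25)
j=1 picked index 1: u0 ∈ [-1/12, 23/300)
j=2 picked index 3: u0 ∈ [1/75, 7/75)
j=3 picked index 4: u0 ∈ [1/100, 3/20)
j=4 picked index 4: u0 ∈ [-11/150, 1/15)
j=5 picked index 5: u0 ∈ [-1/60, 31/300)
j=6 picked index 6: u0 ∈ [1/50, 3/50)
j=7 picked index 8: u0 ∈ [-7/300, 7/60)
j=8 picked index 9: u0 ∈ [1/30, 23/150)
j=9 picked index 9: u0 ∈ [-1/20, 7/100)
j=10 picked index 10: u0 ∈ [-1/75, 7/150)
j=11 picked index 11: u0 ∈ [-11/300, 1/12)
intersection: [1/30, 7/150)

1/30 7/150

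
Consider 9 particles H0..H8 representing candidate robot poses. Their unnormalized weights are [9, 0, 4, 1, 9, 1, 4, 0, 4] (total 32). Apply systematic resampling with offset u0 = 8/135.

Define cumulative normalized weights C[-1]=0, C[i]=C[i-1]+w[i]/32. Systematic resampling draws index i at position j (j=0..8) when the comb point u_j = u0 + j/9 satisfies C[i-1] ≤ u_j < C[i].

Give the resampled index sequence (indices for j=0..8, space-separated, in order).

0 0 2 2 4 4 5 6 8

C = [9/32, 9/32, 13/32, 7/16, 23/32, 3/4, 7/8, 7/8, 1]
j=0: u_0=8/135 ∈ [0, 9/32) → index 0
j=1: u_1=23/135 ∈ [0, 9/32) → index 0
j=2: u_2=38/135 ∈ [9/32, 13/32) → index 2
j=3: u_3=53/135 ∈ [9/32, 13/32) → index 2
j=4: u_4=68/135 ∈ [7/16, 23/32) → index 4
j=5: u_5=83/135 ∈ [7/16, 23/32) → index 4
j=6: u_6=98/135 ∈ [23/32, 3/4) → index 5
j=7: u_7=113/135 ∈ [3/4, 7/8) → index 6
j=8: u_8=128/135 ∈ [7/8, 1) → index 8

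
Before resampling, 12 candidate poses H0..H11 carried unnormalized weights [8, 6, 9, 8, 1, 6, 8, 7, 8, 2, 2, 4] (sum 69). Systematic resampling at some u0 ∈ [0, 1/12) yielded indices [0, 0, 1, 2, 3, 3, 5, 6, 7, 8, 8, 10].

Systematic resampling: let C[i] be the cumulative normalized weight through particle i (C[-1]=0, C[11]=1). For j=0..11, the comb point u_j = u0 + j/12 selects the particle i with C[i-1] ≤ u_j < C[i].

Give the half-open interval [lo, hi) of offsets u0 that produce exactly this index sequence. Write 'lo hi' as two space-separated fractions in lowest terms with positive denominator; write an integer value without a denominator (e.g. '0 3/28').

C = [8/69, 14/69, 1/3, 31/69, 32/69, 38/69, 2/3, 53/69, 61/69, 21/23, 65/69, 1]
j=0 picked index 0: u0 ∈ [0, 8/69)
j=1 picked index 0: u0 ∈ [-1/12, 3/92)
j=2 picked index 1: u0 ∈ [-7/138, 5/138)
j=3 picked index 2: u0 ∈ [-13/276, 1/12)
j=4 picked index 3: u0 ∈ [0, 8/69)
j=5 picked index 3: u0 ∈ [-1/12, 3/92)
j=6 picked index 5: u0 ∈ [-5/138, 7/138)
j=7 picked index 6: u0 ∈ [-3/92, 1/12)
j=8 picked index 7: u0 ∈ [0, 7/69)
j=9 picked index 8: u0 ∈ [5/276, 37/276)
j=10 picked index 8: u0 ∈ [-3/46, 7/138)
j=11 picked index 10: u0 ∈ [-1/276, 7/276)
intersection: [5/276, 7/276)

5/276 7/276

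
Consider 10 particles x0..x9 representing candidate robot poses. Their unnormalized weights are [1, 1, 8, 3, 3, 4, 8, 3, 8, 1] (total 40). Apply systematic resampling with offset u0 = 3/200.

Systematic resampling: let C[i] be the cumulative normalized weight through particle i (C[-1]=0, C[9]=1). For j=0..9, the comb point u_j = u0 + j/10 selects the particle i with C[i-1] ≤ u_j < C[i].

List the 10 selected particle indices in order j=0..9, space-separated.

C = [1/40, 1/20, 1/4, 13/40, 2/5, 1/2, 7/10, 31/40, 39/40, 1]
j=0: u_0=3/200 ∈ [0, 1/40) → index 0
j=1: u_1=23/200 ∈ [1/20, 1/4) → index 2
j=2: u_2=43/200 ∈ [1/20, 1/4) → index 2
j=3: u_3=63/200 ∈ [1/4, 13/40) → index 3
j=4: u_4=83/200 ∈ [2/5, 1/2) → index 5
j=5: u_5=103/200 ∈ [1/2, 7/10) → index 6
j=6: u_6=123/200 ∈ [1/2, 7/10) → index 6
j=7: u_7=143/200 ∈ [7/10, 31/40) → index 7
j=8: u_8=163/200 ∈ [31/40, 39/40) → index 8
j=9: u_9=183/200 ∈ [31/40, 39/40) → index 8

0 2 2 3 5 6 6 7 8 8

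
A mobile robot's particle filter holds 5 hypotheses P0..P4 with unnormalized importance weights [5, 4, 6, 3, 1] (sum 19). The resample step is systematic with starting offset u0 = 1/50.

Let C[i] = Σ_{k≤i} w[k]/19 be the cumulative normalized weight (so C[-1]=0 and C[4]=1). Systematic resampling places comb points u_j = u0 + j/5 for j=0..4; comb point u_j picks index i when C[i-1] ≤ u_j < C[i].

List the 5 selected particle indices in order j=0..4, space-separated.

C = [5/19, 9/19, 15/19, 18/19, 1]
j=0: u_0=1/50 ∈ [0, 5/19) → index 0
j=1: u_1=11/50 ∈ [0, 5/19) → index 0
j=2: u_2=21/50 ∈ [5/19, 9/19) → index 1
j=3: u_3=31/50 ∈ [9/19, 15/19) → index 2
j=4: u_4=41/50 ∈ [15/19, 18/19) → index 3

0 0 1 2 3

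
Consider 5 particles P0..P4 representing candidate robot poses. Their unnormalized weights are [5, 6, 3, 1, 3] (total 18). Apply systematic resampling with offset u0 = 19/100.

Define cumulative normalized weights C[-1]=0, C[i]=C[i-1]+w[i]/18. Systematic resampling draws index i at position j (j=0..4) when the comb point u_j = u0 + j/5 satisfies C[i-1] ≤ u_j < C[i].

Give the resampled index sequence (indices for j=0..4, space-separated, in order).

0 1 1 3 4

C = [5/18, 11/18, 7/9, 5/6, 1]
j=0: u_0=19/100 ∈ [0, 5/18) → index 0
j=1: u_1=39/100 ∈ [5/18, 11/18) → index 1
j=2: u_2=59/100 ∈ [5/18, 11/18) → index 1
j=3: u_3=79/100 ∈ [7/9, 5/6) → index 3
j=4: u_4=99/100 ∈ [5/6, 1) → index 4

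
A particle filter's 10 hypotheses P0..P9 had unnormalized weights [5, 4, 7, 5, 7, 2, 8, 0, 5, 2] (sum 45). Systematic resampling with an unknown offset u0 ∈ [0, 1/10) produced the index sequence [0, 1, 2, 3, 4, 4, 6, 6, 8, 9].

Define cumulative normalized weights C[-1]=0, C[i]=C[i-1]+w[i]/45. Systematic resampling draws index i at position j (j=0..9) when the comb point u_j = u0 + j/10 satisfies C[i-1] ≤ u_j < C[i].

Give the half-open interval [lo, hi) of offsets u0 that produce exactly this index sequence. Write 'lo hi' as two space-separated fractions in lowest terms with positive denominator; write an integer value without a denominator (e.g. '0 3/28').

1/15 1/10

C = [1/9, 1/5, 16/45, 7/15, 28/45, 2/3, 38/45, 38/45, 43/45, 1]
j=0 picked index 0: u0 ∈ [0, 1/9)
j=1 picked index 1: u0 ∈ [1/90, 1/10)
j=2 picked index 2: u0 ∈ [0, 7/45)
j=3 picked index 3: u0 ∈ [1/18, 1/6)
j=4 picked index 4: u0 ∈ [1/15, 2/9)
j=5 picked index 4: u0 ∈ [-1/30, 11/90)
j=6 picked index 6: u0 ∈ [1/15, 11/45)
j=7 picked index 6: u0 ∈ [-1/30, 13/90)
j=8 picked index 8: u0 ∈ [2/45, 7/45)
j=9 picked index 9: u0 ∈ [1/18, 1/10)
intersection: [1/15, 1/10)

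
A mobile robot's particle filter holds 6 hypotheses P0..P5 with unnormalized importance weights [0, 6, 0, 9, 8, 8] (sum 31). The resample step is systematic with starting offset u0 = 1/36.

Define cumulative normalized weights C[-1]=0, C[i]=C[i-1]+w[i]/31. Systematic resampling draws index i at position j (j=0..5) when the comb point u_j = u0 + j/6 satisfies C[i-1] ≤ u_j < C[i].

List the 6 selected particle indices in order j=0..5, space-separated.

C = [0, 6/31, 6/31, 15/31, 23/31, 1]
j=0: u_0=1/36 ∈ [0, 6/31) → index 1
j=1: u_1=7/36 ∈ [6/31, 15/31) → index 3
j=2: u_2=13/36 ∈ [6/31, 15/31) → index 3
j=3: u_3=19/36 ∈ [15/31, 23/31) → index 4
j=4: u_4=25/36 ∈ [15/31, 23/31) → index 4
j=5: u_5=31/36 ∈ [23/31, 1) → index 5

1 3 3 4 4 5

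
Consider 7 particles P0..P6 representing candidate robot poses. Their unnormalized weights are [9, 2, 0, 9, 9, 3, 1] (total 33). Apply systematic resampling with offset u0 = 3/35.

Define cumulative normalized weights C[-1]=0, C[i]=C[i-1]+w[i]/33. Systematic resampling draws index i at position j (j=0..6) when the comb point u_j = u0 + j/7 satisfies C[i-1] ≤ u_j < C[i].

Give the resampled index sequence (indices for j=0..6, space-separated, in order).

0 0 3 3 4 4 5

C = [3/11, 1/3, 1/3, 20/33, 29/33, 32/33, 1]
j=0: u_0=3/35 ∈ [0, 3/11) → index 0
j=1: u_1=8/35 ∈ [0, 3/11) → index 0
j=2: u_2=13/35 ∈ [1/3, 20/33) → index 3
j=3: u_3=18/35 ∈ [1/3, 20/33) → index 3
j=4: u_4=23/35 ∈ [20/33, 29/33) → index 4
j=5: u_5=4/5 ∈ [20/33, 29/33) → index 4
j=6: u_6=33/35 ∈ [29/33, 32/33) → index 5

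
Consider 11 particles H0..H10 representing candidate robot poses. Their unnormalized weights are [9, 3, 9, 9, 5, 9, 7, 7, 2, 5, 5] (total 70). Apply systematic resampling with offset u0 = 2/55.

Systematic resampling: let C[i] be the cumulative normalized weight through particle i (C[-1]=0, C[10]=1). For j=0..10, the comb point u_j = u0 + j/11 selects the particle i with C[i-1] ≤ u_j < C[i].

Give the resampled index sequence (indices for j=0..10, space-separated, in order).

0 0 2 3 3 4 5 6 7 8 10

C = [9/70, 6/35, 3/10, 3/7, 1/2, 22/35, 51/70, 29/35, 6/7, 13/14, 1]
j=0: u_0=2/55 ∈ [0, 9/70) → index 0
j=1: u_1=7/55 ∈ [0, 9/70) → index 0
j=2: u_2=12/55 ∈ [6/35, 3/10) → index 2
j=3: u_3=17/55 ∈ [3/10, 3/7) → index 3
j=4: u_4=2/5 ∈ [3/10, 3/7) → index 3
j=5: u_5=27/55 ∈ [3/7, 1/2) → index 4
j=6: u_6=32/55 ∈ [1/2, 22/35) → index 5
j=7: u_7=37/55 ∈ [22/35, 51/70) → index 6
j=8: u_8=42/55 ∈ [51/70, 29/35) → index 7
j=9: u_9=47/55 ∈ [29/35, 6/7) → index 8
j=10: u_10=52/55 ∈ [13/14, 1) → index 10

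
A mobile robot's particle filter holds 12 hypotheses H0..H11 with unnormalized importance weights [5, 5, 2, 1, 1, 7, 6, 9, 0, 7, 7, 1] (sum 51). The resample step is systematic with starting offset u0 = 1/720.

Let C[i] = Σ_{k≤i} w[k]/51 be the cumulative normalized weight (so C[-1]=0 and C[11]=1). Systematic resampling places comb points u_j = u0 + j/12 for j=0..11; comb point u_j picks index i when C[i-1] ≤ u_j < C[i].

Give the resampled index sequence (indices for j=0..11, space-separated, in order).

0 0 1 3 5 6 6 7 7 9 9 10

C = [5/51, 10/51, 4/17, 13/51, 14/51, 7/17, 9/17, 12/17, 12/17, 43/51, 50/51, 1]
j=0: u_0=1/720 ∈ [0, 5/51) → index 0
j=1: u_1=61/720 ∈ [0, 5/51) → index 0
j=2: u_2=121/720 ∈ [5/51, 10/51) → index 1
j=3: u_3=181/720 ∈ [4/17, 13/51) → index 3
j=4: u_4=241/720 ∈ [14/51, 7/17) → index 5
j=5: u_5=301/720 ∈ [7/17, 9/17) → index 6
j=6: u_6=361/720 ∈ [7/17, 9/17) → index 6
j=7: u_7=421/720 ∈ [9/17, 12/17) → index 7
j=8: u_8=481/720 ∈ [9/17, 12/17) → index 7
j=9: u_9=541/720 ∈ [12/17, 43/51) → index 9
j=10: u_10=601/720 ∈ [12/17, 43/51) → index 9
j=11: u_11=661/720 ∈ [43/51, 50/51) → index 10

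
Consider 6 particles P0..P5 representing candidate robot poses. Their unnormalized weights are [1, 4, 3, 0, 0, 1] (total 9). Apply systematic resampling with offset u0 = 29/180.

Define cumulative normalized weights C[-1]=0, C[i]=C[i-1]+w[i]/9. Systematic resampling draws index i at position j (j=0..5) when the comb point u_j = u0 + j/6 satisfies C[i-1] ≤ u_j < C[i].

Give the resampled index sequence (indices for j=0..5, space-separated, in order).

C = [1/9, 5/9, 8/9, 8/9, 8/9, 1]
j=0: u_0=29/180 ∈ [1/9, 5/9) → index 1
j=1: u_1=59/180 ∈ [1/9, 5/9) → index 1
j=2: u_2=89/180 ∈ [1/9, 5/9) → index 1
j=3: u_3=119/180 ∈ [5/9, 8/9) → index 2
j=4: u_4=149/180 ∈ [5/9, 8/9) → index 2
j=5: u_5=179/180 ∈ [8/9, 1) → index 5

1 1 1 2 2 5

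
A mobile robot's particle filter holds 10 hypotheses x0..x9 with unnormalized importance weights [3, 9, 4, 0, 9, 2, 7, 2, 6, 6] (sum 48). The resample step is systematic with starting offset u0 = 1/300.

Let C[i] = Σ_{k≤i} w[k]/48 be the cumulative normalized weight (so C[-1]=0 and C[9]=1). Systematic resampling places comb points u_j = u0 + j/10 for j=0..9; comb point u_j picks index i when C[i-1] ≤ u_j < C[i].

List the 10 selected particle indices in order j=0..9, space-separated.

C = [1/16, 1/4, 1/3, 1/3, 25/48, 9/16, 17/24, 3/4, 7/8, 1]
j=0: u_0=1/300 ∈ [0, 1/16) → index 0
j=1: u_1=31/300 ∈ [1/16, 1/4) → index 1
j=2: u_2=61/300 ∈ [1/16, 1/4) → index 1
j=3: u_3=91/300 ∈ [1/4, 1/3) → index 2
j=4: u_4=121/300 ∈ [1/3, 25/48) → index 4
j=5: u_5=151/300 ∈ [1/3, 25/48) → index 4
j=6: u_6=181/300 ∈ [9/16, 17/24) → index 6
j=7: u_7=211/300 ∈ [9/16, 17/24) → index 6
j=8: u_8=241/300 ∈ [3/4, 7/8) → index 8
j=9: u_9=271/300 ∈ [7/8, 1) → index 9

0 1 1 2 4 4 6 6 8 9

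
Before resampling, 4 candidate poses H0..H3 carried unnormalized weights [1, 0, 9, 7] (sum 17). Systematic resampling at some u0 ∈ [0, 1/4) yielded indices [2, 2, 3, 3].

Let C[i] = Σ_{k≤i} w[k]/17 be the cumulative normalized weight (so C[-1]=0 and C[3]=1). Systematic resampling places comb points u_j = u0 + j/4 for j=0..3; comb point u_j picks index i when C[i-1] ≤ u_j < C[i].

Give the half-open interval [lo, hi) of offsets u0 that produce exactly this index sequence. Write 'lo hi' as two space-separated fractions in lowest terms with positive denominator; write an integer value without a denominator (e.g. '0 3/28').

3/34 1/4

C = [1/17, 1/17, 10/17, 1]
j=0 picked index 2: u0 ∈ [1/17, 10/17)
j=1 picked index 2: u0 ∈ [-13/68, 23/68)
j=2 picked index 3: u0 ∈ [3/34, 1/2)
j=3 picked index 3: u0 ∈ [-11/68, 1/4)
intersection: [3/34, 1/4)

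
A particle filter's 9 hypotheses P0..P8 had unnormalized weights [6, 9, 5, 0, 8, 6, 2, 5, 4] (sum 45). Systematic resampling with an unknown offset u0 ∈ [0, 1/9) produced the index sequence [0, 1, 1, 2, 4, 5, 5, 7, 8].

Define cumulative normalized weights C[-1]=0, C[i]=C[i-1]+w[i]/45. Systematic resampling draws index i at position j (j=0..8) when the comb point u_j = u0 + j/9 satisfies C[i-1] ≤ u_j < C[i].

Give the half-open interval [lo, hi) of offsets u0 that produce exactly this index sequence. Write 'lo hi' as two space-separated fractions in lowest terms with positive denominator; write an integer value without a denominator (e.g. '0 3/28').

C = [2/15, 1/3, 4/9, 4/9, 28/45, 34/45, 4/5, 41/45, 1]
j=0 picked index 0: u0 ∈ [0, 2/15)
j=1 picked index 1: u0 ∈ [1/45, 2/9)
j=2 picked index 1: u0 ∈ [-4/45, 1/9)
j=3 picked index 2: u0 ∈ [0, 1/9)
j=4 picked index 4: u0 ∈ [0, 8/45)
j=5 picked index 5: u0 ∈ [1/15, 1/5)
j=6 picked index 5: u0 ∈ [-2/45, 4/45)
j=7 picked index 7: u0 ∈ [1/45, 2/15)
j=8 picked index 8: u0 ∈ [1/45, 1/9)
intersection: [1/15, 4/45)

1/15 4/45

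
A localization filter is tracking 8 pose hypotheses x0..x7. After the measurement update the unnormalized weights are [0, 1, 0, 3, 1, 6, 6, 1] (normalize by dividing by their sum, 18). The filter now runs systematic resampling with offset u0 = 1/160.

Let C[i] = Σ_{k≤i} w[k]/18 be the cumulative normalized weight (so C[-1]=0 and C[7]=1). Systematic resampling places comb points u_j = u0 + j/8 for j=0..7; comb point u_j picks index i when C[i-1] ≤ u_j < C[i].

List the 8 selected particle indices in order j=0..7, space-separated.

1 3 4 5 5 6 6 6

C = [0, 1/18, 1/18, 2/9, 5/18, 11/18, 17/18, 1]
j=0: u_0=1/160 ∈ [0, 1/18) → index 1
j=1: u_1=21/160 ∈ [1/18, 2/9) → index 3
j=2: u_2=41/160 ∈ [2/9, 5/18) → index 4
j=3: u_3=61/160 ∈ [5/18, 11/18) → index 5
j=4: u_4=81/160 ∈ [5/18, 11/18) → index 5
j=5: u_5=101/160 ∈ [11/18, 17/18) → index 6
j=6: u_6=121/160 ∈ [11/18, 17/18) → index 6
j=7: u_7=141/160 ∈ [11/18, 17/18) → index 6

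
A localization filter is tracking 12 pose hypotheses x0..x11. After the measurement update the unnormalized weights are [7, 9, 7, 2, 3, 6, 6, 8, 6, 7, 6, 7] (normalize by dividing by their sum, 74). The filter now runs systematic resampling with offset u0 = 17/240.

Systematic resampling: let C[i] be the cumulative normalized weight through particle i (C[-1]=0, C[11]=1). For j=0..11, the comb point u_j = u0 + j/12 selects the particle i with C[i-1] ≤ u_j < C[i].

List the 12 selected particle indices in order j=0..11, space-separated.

0 1 2 3 5 6 7 8 9 9 10 11

C = [7/74, 8/37, 23/74, 25/74, 14/37, 17/37, 20/37, 24/37, 27/37, 61/74, 67/74, 1]
j=0: u_0=17/240 ∈ [0, 7/74) → index 0
j=1: u_1=37/240 ∈ [7/74, 8/37) → index 1
j=2: u_2=19/80 ∈ [8/37, 23/74) → index 2
j=3: u_3=77/240 ∈ [23/74, 25/74) → index 3
j=4: u_4=97/240 ∈ [14/37, 17/37) → index 5
j=5: u_5=39/80 ∈ [17/37, 20/37) → index 6
j=6: u_6=137/240 ∈ [20/37, 24/37) → index 7
j=7: u_7=157/240 ∈ [24/37, 27/37) → index 8
j=8: u_8=59/80 ∈ [27/37, 61/74) → index 9
j=9: u_9=197/240 ∈ [27/37, 61/74) → index 9
j=10: u_10=217/240 ∈ [61/74, 67/74) → index 10
j=11: u_11=79/80 ∈ [67/74, 1) → index 11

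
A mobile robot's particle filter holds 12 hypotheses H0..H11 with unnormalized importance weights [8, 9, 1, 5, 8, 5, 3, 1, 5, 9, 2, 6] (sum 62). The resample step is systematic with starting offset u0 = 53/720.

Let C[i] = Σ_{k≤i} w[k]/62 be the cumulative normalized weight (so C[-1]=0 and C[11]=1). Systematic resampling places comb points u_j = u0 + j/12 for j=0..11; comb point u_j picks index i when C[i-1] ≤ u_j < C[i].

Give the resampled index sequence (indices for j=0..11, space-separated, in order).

C = [4/31, 17/62, 9/31, 23/62, 1/2, 18/31, 39/62, 20/31, 45/62, 27/31, 28/31, 1]
j=0: u_0=53/720 ∈ [0, 4/31) → index 0
j=1: u_1=113/720 ∈ [4/31, 17/62) → index 1
j=2: u_2=173/720 ∈ [4/31, 17/62) → index 1
j=3: u_3=233/720 ∈ [9/31, 23/62) → index 3
j=4: u_4=293/720 ∈ [23/62, 1/2) → index 4
j=5: u_5=353/720 ∈ [23/62, 1/2) → index 4
j=6: u_6=413/720 ∈ [1/2, 18/31) → index 5
j=7: u_7=473/720 ∈ [20/31, 45/62) → index 8
j=8: u_8=533/720 ∈ [45/62, 27/31) → index 9
j=9: u_9=593/720 ∈ [45/62, 27/31) → index 9
j=10: u_10=653/720 ∈ [28/31, 1) → index 11
j=11: u_11=713/720 ∈ [28/31, 1) → index 11

0 1 1 3 4 4 5 8 9 9 11 11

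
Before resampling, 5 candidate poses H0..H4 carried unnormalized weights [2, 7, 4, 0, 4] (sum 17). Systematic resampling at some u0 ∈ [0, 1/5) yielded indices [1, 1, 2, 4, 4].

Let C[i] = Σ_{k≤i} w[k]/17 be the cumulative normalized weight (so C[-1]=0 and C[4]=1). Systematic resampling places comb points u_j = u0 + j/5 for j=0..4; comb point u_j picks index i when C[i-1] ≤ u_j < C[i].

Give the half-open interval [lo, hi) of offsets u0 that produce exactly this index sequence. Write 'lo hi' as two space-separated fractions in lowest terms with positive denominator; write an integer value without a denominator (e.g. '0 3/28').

C = [2/17, 9/17, 13/17, 13/17, 1]
j=0 picked index 1: u0 ∈ [2/17, 9/17)
j=1 picked index 1: u0 ∈ [-7/85, 28/85)
j=2 picked index 2: u0 ∈ [11/85, 31/85)
j=3 picked index 4: u0 ∈ [14/85, 2/5)
j=4 picked index 4: u0 ∈ [-3/85, 1/5)
intersection: [14/85, 1/5)

14/85 1/5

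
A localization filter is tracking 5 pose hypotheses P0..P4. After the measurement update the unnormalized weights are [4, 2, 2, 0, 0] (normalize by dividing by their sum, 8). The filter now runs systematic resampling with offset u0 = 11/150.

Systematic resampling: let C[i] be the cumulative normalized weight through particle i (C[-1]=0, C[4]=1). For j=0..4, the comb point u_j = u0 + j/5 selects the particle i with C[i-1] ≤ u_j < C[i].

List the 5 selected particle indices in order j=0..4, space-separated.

0 0 0 1 2

C = [1/2, 3/4, 1, 1, 1]
j=0: u_0=11/150 ∈ [0, 1/2) → index 0
j=1: u_1=41/150 ∈ [0, 1/2) → index 0
j=2: u_2=71/150 ∈ [0, 1/2) → index 0
j=3: u_3=101/150 ∈ [1/2, 3/4) → index 1
j=4: u_4=131/150 ∈ [3/4, 1) → index 2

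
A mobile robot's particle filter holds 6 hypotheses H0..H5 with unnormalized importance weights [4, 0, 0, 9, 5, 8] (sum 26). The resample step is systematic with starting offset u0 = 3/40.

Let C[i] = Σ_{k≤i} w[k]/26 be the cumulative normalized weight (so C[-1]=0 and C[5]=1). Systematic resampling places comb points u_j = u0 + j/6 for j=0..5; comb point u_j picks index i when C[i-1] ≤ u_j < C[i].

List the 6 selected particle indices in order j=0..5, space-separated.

0 3 3 4 5 5

C = [2/13, 2/13, 2/13, 1/2, 9/13, 1]
j=0: u_0=3/40 ∈ [0, 2/13) → index 0
j=1: u_1=29/120 ∈ [2/13, 1/2) → index 3
j=2: u_2=49/120 ∈ [2/13, 1/2) → index 3
j=3: u_3=23/40 ∈ [1/2, 9/13) → index 4
j=4: u_4=89/120 ∈ [9/13, 1) → index 5
j=5: u_5=109/120 ∈ [9/13, 1) → index 5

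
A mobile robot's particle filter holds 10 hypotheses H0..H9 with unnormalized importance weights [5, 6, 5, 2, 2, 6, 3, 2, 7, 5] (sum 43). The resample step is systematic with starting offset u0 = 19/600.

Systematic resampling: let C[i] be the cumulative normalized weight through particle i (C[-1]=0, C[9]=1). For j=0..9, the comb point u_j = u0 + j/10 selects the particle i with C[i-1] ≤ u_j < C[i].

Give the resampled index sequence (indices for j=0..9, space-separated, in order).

0 1 1 2 4 5 6 8 8 9

C = [5/43, 11/43, 16/43, 18/43, 20/43, 26/43, 29/43, 31/43, 38/43, 1]
j=0: u_0=19/600 ∈ [0, 5/43) → index 0
j=1: u_1=79/600 ∈ [5/43, 11/43) → index 1
j=2: u_2=139/600 ∈ [5/43, 11/43) → index 1
j=3: u_3=199/600 ∈ [11/43, 16/43) → index 2
j=4: u_4=259/600 ∈ [18/43, 20/43) → index 4
j=5: u_5=319/600 ∈ [20/43, 26/43) → index 5
j=6: u_6=379/600 ∈ [26/43, 29/43) → index 6
j=7: u_7=439/600 ∈ [31/43, 38/43) → index 8
j=8: u_8=499/600 ∈ [31/43, 38/43) → index 8
j=9: u_9=559/600 ∈ [38/43, 1) → index 9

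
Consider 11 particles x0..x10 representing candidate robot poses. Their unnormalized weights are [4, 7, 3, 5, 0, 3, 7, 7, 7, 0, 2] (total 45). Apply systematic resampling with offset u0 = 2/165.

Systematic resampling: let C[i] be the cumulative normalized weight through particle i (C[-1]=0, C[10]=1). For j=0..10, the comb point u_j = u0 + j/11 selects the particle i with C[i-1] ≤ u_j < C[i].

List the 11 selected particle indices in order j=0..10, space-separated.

C = [4/45, 11/45, 14/45, 19/45, 19/45, 22/45, 29/45, 4/5, 43/45, 43/45, 1]
j=0: u_0=2/165 ∈ [0, 4/45) → index 0
j=1: u_1=17/165 ∈ [4/45, 11/45) → index 1
j=2: u_2=32/165 ∈ [4/45, 11/45) → index 1
j=3: u_3=47/165 ∈ [11/45, 14/45) → index 2
j=4: u_4=62/165 ∈ [14/45, 19/45) → index 3
j=5: u_5=7/15 ∈ [19/45, 22/45) → index 5
j=6: u_6=92/165 ∈ [22/45, 29/45) → index 6
j=7: u_7=107/165 ∈ [29/45, 4/5) → index 7
j=8: u_8=122/165 ∈ [29/45, 4/5) → index 7
j=9: u_9=137/165 ∈ [4/5, 43/45) → index 8
j=10: u_10=152/165 ∈ [4/5, 43/45) → index 8

0 1 1 2 3 5 6 7 7 8 8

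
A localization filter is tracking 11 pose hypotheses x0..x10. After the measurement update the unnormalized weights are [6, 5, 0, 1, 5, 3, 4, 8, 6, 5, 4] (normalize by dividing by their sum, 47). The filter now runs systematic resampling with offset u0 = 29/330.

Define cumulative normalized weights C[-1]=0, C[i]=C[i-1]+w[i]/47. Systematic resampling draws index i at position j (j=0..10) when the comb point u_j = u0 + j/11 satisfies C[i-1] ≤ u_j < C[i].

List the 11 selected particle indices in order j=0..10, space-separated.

0 1 4 4 6 7 7 8 9 9 10

C = [6/47, 11/47, 11/47, 12/47, 17/47, 20/47, 24/47, 32/47, 38/47, 43/47, 1]
j=0: u_0=29/330 ∈ [0, 6/47) → index 0
j=1: u_1=59/330 ∈ [6/47, 11/47) → index 1
j=2: u_2=89/330 ∈ [12/47, 17/47) → index 4
j=3: u_3=119/330 ∈ [12/47, 17/47) → index 4
j=4: u_4=149/330 ∈ [20/47, 24/47) → index 6
j=5: u_5=179/330 ∈ [24/47, 32/47) → index 7
j=6: u_6=19/30 ∈ [24/47, 32/47) → index 7
j=7: u_7=239/330 ∈ [32/47, 38/47) → index 8
j=8: u_8=269/330 ∈ [38/47, 43/47) → index 9
j=9: u_9=299/330 ∈ [38/47, 43/47) → index 9
j=10: u_10=329/330 ∈ [43/47, 1) → index 10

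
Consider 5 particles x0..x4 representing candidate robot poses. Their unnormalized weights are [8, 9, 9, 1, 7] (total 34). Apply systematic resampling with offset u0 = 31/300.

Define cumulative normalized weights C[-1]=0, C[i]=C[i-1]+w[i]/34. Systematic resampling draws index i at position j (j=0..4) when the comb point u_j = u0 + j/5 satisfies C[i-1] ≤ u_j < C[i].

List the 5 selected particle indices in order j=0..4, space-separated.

C = [4/17, 1/2, 13/17, 27/34, 1]
j=0: u_0=31/300 ∈ [0, 4/17) → index 0
j=1: u_1=91/300 ∈ [4/17, 1/2) → index 1
j=2: u_2=151/300 ∈ [1/2, 13/17) → index 2
j=3: u_3=211/300 ∈ [1/2, 13/17) → index 2
j=4: u_4=271/300 ∈ [27/34, 1) → index 4

0 1 2 2 4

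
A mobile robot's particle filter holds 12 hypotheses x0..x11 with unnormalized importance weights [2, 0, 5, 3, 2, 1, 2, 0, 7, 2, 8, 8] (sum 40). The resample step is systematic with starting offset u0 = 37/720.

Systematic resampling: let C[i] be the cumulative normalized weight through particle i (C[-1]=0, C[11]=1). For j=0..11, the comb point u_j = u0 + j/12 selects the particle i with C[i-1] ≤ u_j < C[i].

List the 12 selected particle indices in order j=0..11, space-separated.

2 2 3 5 8 8 9 10 10 11 11 11

C = [1/20, 1/20, 7/40, 1/4, 3/10, 13/40, 3/8, 3/8, 11/20, 3/5, 4/5, 1]
j=0: u_0=37/720 ∈ [1/20, 7/40) → index 2
j=1: u_1=97/720 ∈ [1/20, 7/40) → index 2
j=2: u_2=157/720 ∈ [7/40, 1/4) → index 3
j=3: u_3=217/720 ∈ [3/10, 13/40) → index 5
j=4: u_4=277/720 ∈ [3/8, 11/20) → index 8
j=5: u_5=337/720 ∈ [3/8, 11/20) → index 8
j=6: u_6=397/720 ∈ [11/20, 3/5) → index 9
j=7: u_7=457/720 ∈ [3/5, 4/5) → index 10
j=8: u_8=517/720 ∈ [3/5, 4/5) → index 10
j=9: u_9=577/720 ∈ [4/5, 1) → index 11
j=10: u_10=637/720 ∈ [4/5, 1) → index 11
j=11: u_11=697/720 ∈ [4/5, 1) → index 11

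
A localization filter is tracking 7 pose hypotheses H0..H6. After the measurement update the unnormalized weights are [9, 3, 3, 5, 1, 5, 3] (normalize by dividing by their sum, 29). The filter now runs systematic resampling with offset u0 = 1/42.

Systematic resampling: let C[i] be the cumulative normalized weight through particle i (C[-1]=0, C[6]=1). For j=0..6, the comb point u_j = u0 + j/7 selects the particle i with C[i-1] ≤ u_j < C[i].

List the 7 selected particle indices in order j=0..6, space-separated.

0 0 0 2 3 5 5

C = [9/29, 12/29, 15/29, 20/29, 21/29, 26/29, 1]
j=0: u_0=1/42 ∈ [0, 9/29) → index 0
j=1: u_1=1/6 ∈ [0, 9/29) → index 0
j=2: u_2=13/42 ∈ [0, 9/29) → index 0
j=3: u_3=19/42 ∈ [12/29, 15/29) → index 2
j=4: u_4=25/42 ∈ [15/29, 20/29) → index 3
j=5: u_5=31/42 ∈ [21/29, 26/29) → index 5
j=6: u_6=37/42 ∈ [21/29, 26/29) → index 5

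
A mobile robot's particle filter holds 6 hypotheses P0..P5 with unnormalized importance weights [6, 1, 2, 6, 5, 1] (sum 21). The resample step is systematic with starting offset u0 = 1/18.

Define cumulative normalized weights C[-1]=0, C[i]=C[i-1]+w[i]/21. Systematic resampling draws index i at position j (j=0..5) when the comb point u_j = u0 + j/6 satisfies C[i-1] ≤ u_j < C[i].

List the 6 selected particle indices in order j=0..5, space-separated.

C = [2/7, 1/3, 3/7, 5/7, 20/21, 1]
j=0: u_0=1/18 ∈ [0, 2/7) → index 0
j=1: u_1=2/9 ∈ [0, 2/7) → index 0
j=2: u_2=7/18 ∈ [1/3, 3/7) → index 2
j=3: u_3=5/9 ∈ [3/7, 5/7) → index 3
j=4: u_4=13/18 ∈ [5/7, 20/21) → index 4
j=5: u_5=8/9 ∈ [5/7, 20/21) → index 4

0 0 2 3 4 4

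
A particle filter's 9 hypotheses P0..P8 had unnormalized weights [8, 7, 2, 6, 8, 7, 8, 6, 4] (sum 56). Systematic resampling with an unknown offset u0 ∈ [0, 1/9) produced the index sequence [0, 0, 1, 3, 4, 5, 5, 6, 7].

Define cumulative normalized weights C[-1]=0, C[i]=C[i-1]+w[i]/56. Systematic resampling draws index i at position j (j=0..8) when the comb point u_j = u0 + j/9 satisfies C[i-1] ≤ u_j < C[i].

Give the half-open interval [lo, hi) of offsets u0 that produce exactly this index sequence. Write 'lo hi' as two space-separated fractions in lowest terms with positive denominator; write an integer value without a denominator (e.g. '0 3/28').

C = [1/7, 15/56, 17/56, 23/56, 31/56, 19/28, 23/28, 13/14, 1]
j=0 picked index 0: u0 ∈ [0, 1/7)
j=1 picked index 0: u0 ∈ [-1/9, 2/63)
j=2 picked index 1: u0 ∈ [-5/63, 23/504)
j=3 picked index 3: u0 ∈ [-5/168, 13/168)
j=4 picked index 4: u0 ∈ [-17/504, 55/504)
j=5 picked index 5: u0 ∈ [-1/504, 31/252)
j=6 picked index 5: u0 ∈ [-19/168, 1/84)
j=7 picked index 6: u0 ∈ [-25/252, 11/252)
j=8 picked index 7: u0 ∈ [-17/252, 5/126)
intersection: [0, 1/84)

0 1/84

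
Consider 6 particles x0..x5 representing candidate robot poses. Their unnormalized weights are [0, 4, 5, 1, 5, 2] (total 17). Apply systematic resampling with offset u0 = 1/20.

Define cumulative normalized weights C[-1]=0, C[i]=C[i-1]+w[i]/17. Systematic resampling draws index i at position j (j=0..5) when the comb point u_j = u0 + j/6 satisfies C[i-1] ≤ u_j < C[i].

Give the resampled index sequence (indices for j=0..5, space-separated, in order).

C = [0, 4/17, 9/17, 10/17, 15/17, 1]
j=0: u_0=1/20 ∈ [0, 4/17) → index 1
j=1: u_1=13/60 ∈ [0, 4/17) → index 1
j=2: u_2=23/60 ∈ [4/17, 9/17) → index 2
j=3: u_3=11/20 ∈ [9/17, 10/17) → index 3
j=4: u_4=43/60 ∈ [10/17, 15/17) → index 4
j=5: u_5=53/60 ∈ [15/17, 1) → index 5

1 1 2 3 4 5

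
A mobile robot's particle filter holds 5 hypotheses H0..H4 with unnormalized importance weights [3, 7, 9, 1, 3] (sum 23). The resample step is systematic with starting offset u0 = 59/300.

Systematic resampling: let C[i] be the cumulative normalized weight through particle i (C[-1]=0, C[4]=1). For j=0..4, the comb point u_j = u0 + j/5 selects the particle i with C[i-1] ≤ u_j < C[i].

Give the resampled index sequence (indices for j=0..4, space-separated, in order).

1 1 2 2 4

C = [3/23, 10/23, 19/23, 20/23, 1]
j=0: u_0=59/300 ∈ [3/23, 10/23) → index 1
j=1: u_1=119/300 ∈ [3/23, 10/23) → index 1
j=2: u_2=179/300 ∈ [10/23, 19/23) → index 2
j=3: u_3=239/300 ∈ [10/23, 19/23) → index 2
j=4: u_4=299/300 ∈ [20/23, 1) → index 4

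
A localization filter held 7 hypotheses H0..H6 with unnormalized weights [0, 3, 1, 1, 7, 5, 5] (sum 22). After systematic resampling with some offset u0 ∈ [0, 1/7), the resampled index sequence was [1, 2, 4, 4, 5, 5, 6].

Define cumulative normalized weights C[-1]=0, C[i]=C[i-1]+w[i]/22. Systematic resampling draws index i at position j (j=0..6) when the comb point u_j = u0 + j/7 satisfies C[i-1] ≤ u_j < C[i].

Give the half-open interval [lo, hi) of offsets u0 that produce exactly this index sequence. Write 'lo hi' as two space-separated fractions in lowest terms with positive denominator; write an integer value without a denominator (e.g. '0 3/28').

0 3/77

C = [0, 3/22, 2/11, 5/22, 6/11, 17/22, 1]
j=0 picked index 1: u0 ∈ [0, 3/22)
j=1 picked index 2: u0 ∈ [-1/154, 3/77)
j=2 picked index 4: u0 ∈ [-9/154, 20/77)
j=3 picked index 4: u0 ∈ [-31/154, 9/77)
j=4 picked index 5: u0 ∈ [-2/77, 31/154)
j=5 picked index 5: u0 ∈ [-13/77, 9/154)
j=6 picked index 6: u0 ∈ [-13/154, 1/7)
intersection: [0, 3/77)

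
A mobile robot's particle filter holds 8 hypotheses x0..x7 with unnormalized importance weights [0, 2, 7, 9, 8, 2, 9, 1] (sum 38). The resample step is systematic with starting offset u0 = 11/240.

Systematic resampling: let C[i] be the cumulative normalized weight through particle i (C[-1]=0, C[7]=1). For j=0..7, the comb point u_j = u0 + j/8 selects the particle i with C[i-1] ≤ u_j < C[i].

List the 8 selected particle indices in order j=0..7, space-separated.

1 2 3 3 4 4 6 6

C = [0, 1/19, 9/38, 9/19, 13/19, 14/19, 37/38, 1]
j=0: u_0=11/240 ∈ [0, 1/19) → index 1
j=1: u_1=41/240 ∈ [1/19, 9/38) → index 2
j=2: u_2=71/240 ∈ [9/38, 9/19) → index 3
j=3: u_3=101/240 ∈ [9/38, 9/19) → index 3
j=4: u_4=131/240 ∈ [9/19, 13/19) → index 4
j=5: u_5=161/240 ∈ [9/19, 13/19) → index 4
j=6: u_6=191/240 ∈ [14/19, 37/38) → index 6
j=7: u_7=221/240 ∈ [14/19, 37/38) → index 6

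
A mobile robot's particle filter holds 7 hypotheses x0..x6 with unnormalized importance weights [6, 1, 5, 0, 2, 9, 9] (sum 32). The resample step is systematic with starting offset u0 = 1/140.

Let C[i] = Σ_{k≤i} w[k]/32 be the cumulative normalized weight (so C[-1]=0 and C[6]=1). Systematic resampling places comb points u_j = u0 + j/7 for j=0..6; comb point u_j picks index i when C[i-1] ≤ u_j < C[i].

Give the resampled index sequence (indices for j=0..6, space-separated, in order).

0 0 2 4 5 6 6

C = [3/16, 7/32, 3/8, 3/8, 7/16, 23/32, 1]
j=0: u_0=1/140 ∈ [0, 3/16) → index 0
j=1: u_1=3/20 ∈ [0, 3/16) → index 0
j=2: u_2=41/140 ∈ [7/32, 3/8) → index 2
j=3: u_3=61/140 ∈ [3/8, 7/16) → index 4
j=4: u_4=81/140 ∈ [7/16, 23/32) → index 5
j=5: u_5=101/140 ∈ [23/32, 1) → index 6
j=6: u_6=121/140 ∈ [23/32, 1) → index 6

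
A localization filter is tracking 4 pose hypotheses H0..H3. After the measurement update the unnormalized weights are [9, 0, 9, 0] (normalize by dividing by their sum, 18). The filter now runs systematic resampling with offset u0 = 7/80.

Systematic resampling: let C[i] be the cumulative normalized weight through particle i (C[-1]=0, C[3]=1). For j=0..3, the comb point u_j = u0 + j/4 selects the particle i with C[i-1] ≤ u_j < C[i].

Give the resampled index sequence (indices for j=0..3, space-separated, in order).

0 0 2 2

C = [1/2, 1/2, 1, 1]
j=0: u_0=7/80 ∈ [0, 1/2) → index 0
j=1: u_1=27/80 ∈ [0, 1/2) → index 0
j=2: u_2=47/80 ∈ [1/2, 1) → index 2
j=3: u_3=67/80 ∈ [1/2, 1) → index 2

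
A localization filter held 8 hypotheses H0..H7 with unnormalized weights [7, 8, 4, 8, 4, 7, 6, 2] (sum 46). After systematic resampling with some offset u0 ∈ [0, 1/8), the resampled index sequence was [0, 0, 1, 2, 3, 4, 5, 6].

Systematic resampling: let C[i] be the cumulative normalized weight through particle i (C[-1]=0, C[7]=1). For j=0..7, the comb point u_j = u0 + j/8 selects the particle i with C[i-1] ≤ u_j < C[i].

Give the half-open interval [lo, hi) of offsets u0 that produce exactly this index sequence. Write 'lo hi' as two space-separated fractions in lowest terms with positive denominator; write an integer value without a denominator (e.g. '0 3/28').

0 5/184

C = [7/46, 15/46, 19/46, 27/46, 31/46, 19/23, 22/23, 1]
j=0 picked index 0: u0 ∈ [0, 7/46)
j=1 picked index 0: u0 ∈ [-1/8, 5/184)
j=2 picked index 1: u0 ∈ [-9/92, 7/92)
j=3 picked index 2: u0 ∈ [-9/184, 7/184)
j=4 picked index 3: u0 ∈ [-2/23, 2/23)
j=5 picked index 4: u0 ∈ [-7/184, 9/184)
j=6 picked index 5: u0 ∈ [-7/92, 7/92)
j=7 picked index 6: u0 ∈ [-9/184, 15/184)
intersection: [0, 5/184)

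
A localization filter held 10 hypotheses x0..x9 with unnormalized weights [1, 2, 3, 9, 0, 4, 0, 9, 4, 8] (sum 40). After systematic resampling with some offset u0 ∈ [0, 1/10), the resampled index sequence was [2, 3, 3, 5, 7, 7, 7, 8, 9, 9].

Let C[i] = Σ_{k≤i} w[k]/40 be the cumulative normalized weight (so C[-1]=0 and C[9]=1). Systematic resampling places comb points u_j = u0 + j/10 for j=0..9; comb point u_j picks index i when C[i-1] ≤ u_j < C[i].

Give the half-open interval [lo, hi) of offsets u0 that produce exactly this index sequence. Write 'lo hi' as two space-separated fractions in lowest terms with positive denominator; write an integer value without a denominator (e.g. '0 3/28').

3/40 1/10

C = [1/40, 3/40, 3/20, 3/8, 3/8, 19/40, 19/40, 7/10, 4/5, 1]
j=0 picked index 2: u0 ∈ [3/40, 3/20)
j=1 picked index 3: u0 ∈ [1/20, 11/40)
j=2 picked index 3: u0 ∈ [-1/20, 7/40)
j=3 picked index 5: u0 ∈ [3/40, 7/40)
j=4 picked index 7: u0 ∈ [3/40, 3/10)
j=5 picked index 7: u0 ∈ [-1/40, 1/5)
j=6 picked index 7: u0 ∈ [-1/8, 1/10)
j=7 picked index 8: u0 ∈ [0, 1/10)
j=8 picked index 9: u0 ∈ [0, 1/5)
j=9 picked index 9: u0 ∈ [-1/10, 1/10)
intersection: [3/40, 1/10)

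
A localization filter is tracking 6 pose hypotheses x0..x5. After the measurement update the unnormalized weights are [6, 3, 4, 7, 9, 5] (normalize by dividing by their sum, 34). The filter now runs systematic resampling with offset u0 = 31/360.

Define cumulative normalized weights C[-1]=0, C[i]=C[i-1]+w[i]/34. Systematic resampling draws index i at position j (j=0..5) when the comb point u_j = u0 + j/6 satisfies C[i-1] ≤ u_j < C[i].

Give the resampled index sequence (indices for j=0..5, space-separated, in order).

C = [3/17, 9/34, 13/34, 10/17, 29/34, 1]
j=0: u_0=31/360 ∈ [0, 3/17) → index 0
j=1: u_1=91/360 ∈ [3/17, 9/34) → index 1
j=2: u_2=151/360 ∈ [13/34, 10/17) → index 3
j=3: u_3=211/360 ∈ [13/34, 10/17) → index 3
j=4: u_4=271/360 ∈ [10/17, 29/34) → index 4
j=5: u_5=331/360 ∈ [29/34, 1) → index 5

0 1 3 3 4 5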